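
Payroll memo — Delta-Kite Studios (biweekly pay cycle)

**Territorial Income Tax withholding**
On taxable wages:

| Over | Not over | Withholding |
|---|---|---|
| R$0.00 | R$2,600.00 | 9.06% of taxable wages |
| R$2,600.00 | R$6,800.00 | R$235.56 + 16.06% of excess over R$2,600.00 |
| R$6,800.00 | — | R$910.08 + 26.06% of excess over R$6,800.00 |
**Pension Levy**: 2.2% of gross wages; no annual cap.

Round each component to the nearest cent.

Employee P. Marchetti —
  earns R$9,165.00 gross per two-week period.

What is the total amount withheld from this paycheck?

Territorial Income Tax: taxable = R$9,165.00
  R$910.08 + 26.06% × (R$9,165.00 − R$6,800.00) = R$910.08 + 26.06% × R$2,365.00 = R$1,526.40
Pension Levy: 2.2% × R$9,165.00 = R$201.63
Total: R$1,526.40 + R$201.63 = R$1,728.03

R$1,728.03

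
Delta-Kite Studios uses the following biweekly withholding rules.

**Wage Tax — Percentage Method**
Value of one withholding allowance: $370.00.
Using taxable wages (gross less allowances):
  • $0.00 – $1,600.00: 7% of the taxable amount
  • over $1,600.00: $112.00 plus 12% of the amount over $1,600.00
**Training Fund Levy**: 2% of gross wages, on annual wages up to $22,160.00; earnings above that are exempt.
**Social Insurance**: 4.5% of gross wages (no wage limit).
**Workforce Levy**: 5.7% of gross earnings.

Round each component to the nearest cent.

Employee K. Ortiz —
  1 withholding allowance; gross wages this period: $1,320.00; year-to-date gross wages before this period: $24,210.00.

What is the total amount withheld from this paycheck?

$201.14

Wage Tax: taxable = $1,320.00 − 1×$370.00 = $950.00
  7% × $950.00 = $66.50
Training Fund Levy: YTD $24,210.00 ≥ cap $22,160.00 → $0.00
Social Insurance: 4.5% × $1,320.00 = $59.40
Workforce Levy: 5.7% × $1,320.00 = $75.24
Total: $66.50 + $0.00 + $59.40 + $75.24 = $201.14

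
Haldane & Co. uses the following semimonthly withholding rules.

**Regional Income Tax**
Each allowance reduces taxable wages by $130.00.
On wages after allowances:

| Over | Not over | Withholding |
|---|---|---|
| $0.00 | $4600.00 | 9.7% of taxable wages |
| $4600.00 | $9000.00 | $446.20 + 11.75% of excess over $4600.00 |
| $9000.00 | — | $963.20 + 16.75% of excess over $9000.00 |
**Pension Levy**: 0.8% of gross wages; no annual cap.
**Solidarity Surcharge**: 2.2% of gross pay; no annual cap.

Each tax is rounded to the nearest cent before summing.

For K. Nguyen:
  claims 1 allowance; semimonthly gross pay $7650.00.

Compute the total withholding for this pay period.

$1018.80

Regional Income Tax: taxable = $7650.00 − 1×$130.00 = $7520.00
  $446.20 + 11.75% × ($7520.00 − $4600.00) = $446.20 + 11.75% × $2920.00 = $789.30
Pension Levy: 0.8% × $7650.00 = $61.20
Solidarity Surcharge: 2.2% × $7650.00 = $168.30
Total: $789.30 + $61.20 + $168.30 = $1018.80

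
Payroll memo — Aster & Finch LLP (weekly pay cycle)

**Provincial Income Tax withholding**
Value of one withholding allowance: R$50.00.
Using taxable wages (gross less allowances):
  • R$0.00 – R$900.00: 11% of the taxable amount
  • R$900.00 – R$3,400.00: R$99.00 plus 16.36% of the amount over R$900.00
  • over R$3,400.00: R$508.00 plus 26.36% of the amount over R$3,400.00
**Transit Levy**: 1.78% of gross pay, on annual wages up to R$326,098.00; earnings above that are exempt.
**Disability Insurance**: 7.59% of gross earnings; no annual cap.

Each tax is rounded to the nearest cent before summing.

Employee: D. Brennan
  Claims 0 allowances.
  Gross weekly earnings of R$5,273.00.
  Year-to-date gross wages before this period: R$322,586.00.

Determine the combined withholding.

Provincial Income Tax: taxable = R$5,273.00
  R$508.00 + 26.36% × (R$5,273.00 − R$3,400.00) = R$508.00 + 26.36% × R$1,873.00 = R$1,001.72
Transit Levy: cap R$326,098.00 − YTD R$322,586.00 = R$3,512.00 subject; 1.78% × R$3,512.00 = R$62.51
Disability Insurance: 7.59% × R$5,273.00 = R$400.22
Total: R$1,001.72 + R$62.51 + R$400.22 = R$1,464.45

R$1,464.45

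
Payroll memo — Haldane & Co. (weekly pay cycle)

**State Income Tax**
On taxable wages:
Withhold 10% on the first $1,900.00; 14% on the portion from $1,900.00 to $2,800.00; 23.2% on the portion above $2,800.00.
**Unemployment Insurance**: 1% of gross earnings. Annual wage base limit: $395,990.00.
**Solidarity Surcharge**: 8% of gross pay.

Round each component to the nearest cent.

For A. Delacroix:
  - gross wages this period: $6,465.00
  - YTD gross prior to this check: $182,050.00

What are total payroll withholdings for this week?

$1,748.13

State Income Tax: taxable = $6,465.00
  $316.00 + 23.2% × ($6,465.00 − $2,800.00) = $316.00 + 23.2% × $3,665.00 = $1,166.28
Unemployment Insurance: 1% × $6,465.00 = $64.65
Solidarity Surcharge: 8% × $6,465.00 = $517.20
Total: $1,166.28 + $64.65 + $517.20 = $1,748.13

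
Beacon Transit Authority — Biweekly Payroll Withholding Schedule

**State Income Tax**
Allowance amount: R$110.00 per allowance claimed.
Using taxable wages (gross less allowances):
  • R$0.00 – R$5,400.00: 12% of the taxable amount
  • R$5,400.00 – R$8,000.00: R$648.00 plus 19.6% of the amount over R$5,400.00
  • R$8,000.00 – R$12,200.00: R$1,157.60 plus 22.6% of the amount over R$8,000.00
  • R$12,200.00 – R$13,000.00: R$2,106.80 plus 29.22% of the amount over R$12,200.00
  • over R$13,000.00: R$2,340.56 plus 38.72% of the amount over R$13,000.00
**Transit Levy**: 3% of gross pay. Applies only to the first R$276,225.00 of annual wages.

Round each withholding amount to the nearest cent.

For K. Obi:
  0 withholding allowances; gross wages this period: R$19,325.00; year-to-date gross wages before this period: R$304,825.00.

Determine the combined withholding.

State Income Tax: taxable = R$19,325.00
  R$2,340.56 + 38.72% × (R$19,325.00 − R$13,000.00) = R$2,340.56 + 38.72% × R$6,325.00 = R$4,789.60
Transit Levy: YTD R$304,825.00 ≥ cap R$276,225.00 → R$0.00
Total: R$4,789.60 + R$0.00 = R$4,789.60

R$4,789.60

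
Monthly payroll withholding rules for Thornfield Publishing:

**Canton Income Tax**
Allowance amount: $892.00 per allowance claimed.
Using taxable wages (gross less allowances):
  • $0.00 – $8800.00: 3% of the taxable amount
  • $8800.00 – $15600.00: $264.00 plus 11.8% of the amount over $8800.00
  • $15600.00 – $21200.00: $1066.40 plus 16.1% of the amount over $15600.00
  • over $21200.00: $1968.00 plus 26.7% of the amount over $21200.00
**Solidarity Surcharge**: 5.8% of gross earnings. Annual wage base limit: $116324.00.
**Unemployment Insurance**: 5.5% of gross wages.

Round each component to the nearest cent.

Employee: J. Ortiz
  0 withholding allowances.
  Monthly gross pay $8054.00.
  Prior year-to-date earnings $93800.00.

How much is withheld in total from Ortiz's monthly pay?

Canton Income Tax: taxable = $8054.00
  3% × $8054.00 = $241.62
Solidarity Surcharge: 5.8% × $8054.00 = $467.13
Unemployment Insurance: 5.5% × $8054.00 = $442.97
Total: $241.62 + $467.13 + $442.97 = $1151.72

$1151.72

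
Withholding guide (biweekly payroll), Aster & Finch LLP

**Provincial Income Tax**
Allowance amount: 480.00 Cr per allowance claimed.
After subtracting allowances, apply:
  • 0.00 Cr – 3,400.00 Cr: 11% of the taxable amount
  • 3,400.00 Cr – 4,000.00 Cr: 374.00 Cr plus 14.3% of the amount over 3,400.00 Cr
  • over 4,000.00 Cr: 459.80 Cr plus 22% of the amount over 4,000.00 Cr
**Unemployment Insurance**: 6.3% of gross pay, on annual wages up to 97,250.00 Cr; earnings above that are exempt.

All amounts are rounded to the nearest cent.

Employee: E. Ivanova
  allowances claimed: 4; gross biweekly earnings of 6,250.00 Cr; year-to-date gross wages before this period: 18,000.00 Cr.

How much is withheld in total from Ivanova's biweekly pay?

Provincial Income Tax: taxable = 6,250.00 Cr − 4×480.00 Cr = 4,330.00 Cr
  459.80 Cr + 22% × (4,330.00 Cr − 4,000.00 Cr) = 459.80 Cr + 22% × 330.00 Cr = 532.40 Cr
Unemployment Insurance: 6.3% × 6,250.00 Cr = 393.75 Cr
Total: 532.40 Cr + 393.75 Cr = 926.15 Cr

926.15 Cr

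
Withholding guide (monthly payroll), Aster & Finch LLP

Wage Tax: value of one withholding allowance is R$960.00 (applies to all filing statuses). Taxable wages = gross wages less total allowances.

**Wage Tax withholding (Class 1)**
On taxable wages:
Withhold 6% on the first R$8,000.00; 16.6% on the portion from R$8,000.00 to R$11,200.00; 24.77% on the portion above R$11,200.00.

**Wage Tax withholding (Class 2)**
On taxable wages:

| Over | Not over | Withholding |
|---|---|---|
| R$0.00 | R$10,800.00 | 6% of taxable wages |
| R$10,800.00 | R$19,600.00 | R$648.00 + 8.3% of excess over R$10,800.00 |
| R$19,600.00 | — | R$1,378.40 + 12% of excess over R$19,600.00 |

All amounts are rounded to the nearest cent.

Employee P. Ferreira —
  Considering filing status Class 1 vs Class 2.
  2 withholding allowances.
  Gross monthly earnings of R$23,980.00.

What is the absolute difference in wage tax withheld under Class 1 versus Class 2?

R$2,027.62

Wage Tax (Class 1): taxable = R$23,980.00 − 2×R$960.00 = R$22,060.00
  R$1,011.20 + 24.77% × (R$22,060.00 − R$11,200.00) = R$1,011.20 + 24.77% × R$10,860.00 = R$3,701.22
Wage Tax (Class 2): taxable = R$23,980.00 − 2×R$960.00 = R$22,060.00
  R$1,378.40 + 12% × (R$22,060.00 − R$19,600.00) = R$1,378.40 + 12% × R$2,460.00 = R$1,673.60
Difference: |R$3,701.22 − R$1,673.60| = R$2,027.62 (higher under Class 1)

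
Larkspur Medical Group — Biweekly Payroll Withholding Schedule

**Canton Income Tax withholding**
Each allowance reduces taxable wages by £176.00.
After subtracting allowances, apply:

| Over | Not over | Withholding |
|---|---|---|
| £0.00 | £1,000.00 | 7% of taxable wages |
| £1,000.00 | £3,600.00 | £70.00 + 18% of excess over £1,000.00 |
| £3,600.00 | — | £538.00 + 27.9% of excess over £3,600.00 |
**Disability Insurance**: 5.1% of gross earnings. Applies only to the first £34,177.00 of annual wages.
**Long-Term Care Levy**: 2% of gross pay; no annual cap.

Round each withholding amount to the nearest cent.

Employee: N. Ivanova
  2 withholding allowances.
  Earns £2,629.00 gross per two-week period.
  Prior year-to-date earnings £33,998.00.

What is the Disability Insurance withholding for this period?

Disability Insurance: cap £34,177.00 − YTD £33,998.00 = £179.00 subject; 5.1% × £179.00 = £9.13

£9.13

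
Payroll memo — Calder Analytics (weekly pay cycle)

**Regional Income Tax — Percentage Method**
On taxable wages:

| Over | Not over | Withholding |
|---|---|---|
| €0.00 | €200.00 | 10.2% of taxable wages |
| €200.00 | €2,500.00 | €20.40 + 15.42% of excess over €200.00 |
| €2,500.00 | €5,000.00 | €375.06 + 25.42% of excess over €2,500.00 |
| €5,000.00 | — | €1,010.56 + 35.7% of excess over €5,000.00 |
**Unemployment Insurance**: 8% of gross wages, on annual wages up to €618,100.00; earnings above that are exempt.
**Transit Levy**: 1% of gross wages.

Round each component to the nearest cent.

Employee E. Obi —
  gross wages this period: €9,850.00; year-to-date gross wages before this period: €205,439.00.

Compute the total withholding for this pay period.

Regional Income Tax: taxable = €9,850.00
  €1,010.56 + 35.7% × (€9,850.00 − €5,000.00) = €1,010.56 + 35.7% × €4,850.00 = €2,742.01
Unemployment Insurance: 8% × €9,850.00 = €788.00
Transit Levy: 1% × €9,850.00 = €98.50
Total: €2,742.01 + €788.00 + €98.50 = €3,628.51

€3,628.51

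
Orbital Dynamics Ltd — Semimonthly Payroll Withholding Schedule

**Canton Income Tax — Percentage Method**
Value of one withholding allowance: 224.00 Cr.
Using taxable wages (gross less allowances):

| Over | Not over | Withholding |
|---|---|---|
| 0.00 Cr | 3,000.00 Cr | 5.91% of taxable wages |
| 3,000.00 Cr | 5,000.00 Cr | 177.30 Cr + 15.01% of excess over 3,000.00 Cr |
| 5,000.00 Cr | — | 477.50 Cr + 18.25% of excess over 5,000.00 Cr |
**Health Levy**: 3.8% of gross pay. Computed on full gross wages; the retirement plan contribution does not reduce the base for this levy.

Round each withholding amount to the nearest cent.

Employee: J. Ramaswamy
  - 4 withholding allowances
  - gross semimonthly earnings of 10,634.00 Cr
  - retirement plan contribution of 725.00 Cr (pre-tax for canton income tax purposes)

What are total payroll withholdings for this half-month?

Canton Income Tax: taxable = 10,634.00 Cr − 725.00 Cr − 4×224.00 Cr = 9,013.00 Cr
  477.50 Cr + 18.25% × (9,013.00 Cr − 5,000.00 Cr) = 477.50 Cr + 18.25% × 4,013.00 Cr = 1,209.87 Cr
Health Levy: 3.8% × 10,634.00 Cr = 404.09 Cr
Total: 1,209.87 Cr + 404.09 Cr = 1,613.96 Cr

1,613.96 Cr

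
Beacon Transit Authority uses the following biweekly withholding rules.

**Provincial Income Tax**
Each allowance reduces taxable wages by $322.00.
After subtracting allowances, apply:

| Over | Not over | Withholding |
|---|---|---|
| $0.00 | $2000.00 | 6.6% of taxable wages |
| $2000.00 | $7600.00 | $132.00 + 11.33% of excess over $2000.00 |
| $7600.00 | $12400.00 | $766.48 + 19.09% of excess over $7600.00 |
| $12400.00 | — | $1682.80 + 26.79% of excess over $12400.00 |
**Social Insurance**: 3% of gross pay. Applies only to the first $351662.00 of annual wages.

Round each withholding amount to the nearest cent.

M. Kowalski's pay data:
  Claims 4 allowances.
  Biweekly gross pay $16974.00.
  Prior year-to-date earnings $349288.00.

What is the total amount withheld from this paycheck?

Provincial Income Tax: taxable = $16974.00 − 4×$322.00 = $15686.00
  $1682.80 + 26.79% × ($15686.00 − $12400.00) = $1682.80 + 26.79% × $3286.00 = $2563.12
Social Insurance: cap $351662.00 − YTD $349288.00 = $2374.00 subject; 3% × $2374.00 = $71.22
Total: $2563.12 + $71.22 = $2634.34

$2634.34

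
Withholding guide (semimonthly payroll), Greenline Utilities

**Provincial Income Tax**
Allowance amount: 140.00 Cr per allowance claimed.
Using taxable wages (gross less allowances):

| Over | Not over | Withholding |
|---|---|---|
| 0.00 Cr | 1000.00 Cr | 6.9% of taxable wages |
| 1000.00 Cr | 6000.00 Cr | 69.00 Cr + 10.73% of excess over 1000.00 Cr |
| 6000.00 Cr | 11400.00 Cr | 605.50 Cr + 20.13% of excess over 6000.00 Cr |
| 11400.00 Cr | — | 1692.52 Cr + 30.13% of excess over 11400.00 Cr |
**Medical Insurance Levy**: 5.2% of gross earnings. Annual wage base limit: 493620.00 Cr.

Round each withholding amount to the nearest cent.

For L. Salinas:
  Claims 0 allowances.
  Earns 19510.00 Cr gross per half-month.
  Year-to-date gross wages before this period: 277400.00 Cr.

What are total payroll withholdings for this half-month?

Provincial Income Tax: taxable = 19510.00 Cr
  1692.52 Cr + 30.13% × (19510.00 Cr − 11400.00 Cr) = 1692.52 Cr + 30.13% × 8110.00 Cr = 4136.06 Cr
Medical Insurance Levy: 5.2% × 19510.00 Cr = 1014.52 Cr
Total: 4136.06 Cr + 1014.52 Cr = 5150.58 Cr

5150.58 Cr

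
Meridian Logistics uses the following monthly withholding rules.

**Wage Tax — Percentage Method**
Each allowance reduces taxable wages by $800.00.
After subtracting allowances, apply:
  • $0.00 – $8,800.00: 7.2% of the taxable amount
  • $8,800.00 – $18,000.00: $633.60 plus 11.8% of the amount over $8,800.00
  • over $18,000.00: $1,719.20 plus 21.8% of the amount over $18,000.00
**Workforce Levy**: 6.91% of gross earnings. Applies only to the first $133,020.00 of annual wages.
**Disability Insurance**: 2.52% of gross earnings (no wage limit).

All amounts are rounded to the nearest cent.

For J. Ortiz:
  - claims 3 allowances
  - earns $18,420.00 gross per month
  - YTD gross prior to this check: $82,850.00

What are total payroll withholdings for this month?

Wage Tax: taxable = $18,420.00 − 3×$800.00 = $16,020.00
  $633.60 + 11.8% × ($16,020.00 − $8,800.00) = $633.60 + 11.8% × $7,220.00 = $1,485.56
Workforce Levy: 6.91% × $18,420.00 = $1,272.82
Disability Insurance: 2.52% × $18,420.00 = $464.18
Total: $1,485.56 + $1,272.82 + $464.18 = $3,222.56

$3,222.56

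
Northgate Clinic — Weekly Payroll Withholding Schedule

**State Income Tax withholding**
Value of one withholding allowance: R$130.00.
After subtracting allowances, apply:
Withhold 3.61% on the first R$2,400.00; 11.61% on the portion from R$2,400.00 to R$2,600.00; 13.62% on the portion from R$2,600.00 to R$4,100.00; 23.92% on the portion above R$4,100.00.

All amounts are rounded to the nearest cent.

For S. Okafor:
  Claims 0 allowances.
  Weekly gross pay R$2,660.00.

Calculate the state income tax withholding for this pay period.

R$118.03

State Income Tax: taxable = R$2,660.00
  R$109.86 + 13.62% × (R$2,660.00 − R$2,600.00) = R$109.86 + 13.62% × R$60.00 = R$118.03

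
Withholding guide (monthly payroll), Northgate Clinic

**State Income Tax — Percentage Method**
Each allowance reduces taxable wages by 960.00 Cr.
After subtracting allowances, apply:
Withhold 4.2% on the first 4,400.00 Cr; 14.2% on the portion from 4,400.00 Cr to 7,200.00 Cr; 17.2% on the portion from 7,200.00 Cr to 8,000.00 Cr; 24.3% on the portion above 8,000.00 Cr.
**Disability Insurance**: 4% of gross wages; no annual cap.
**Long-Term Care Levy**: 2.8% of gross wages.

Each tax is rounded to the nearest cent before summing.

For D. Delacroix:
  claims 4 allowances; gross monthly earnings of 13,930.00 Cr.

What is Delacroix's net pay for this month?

State Income Tax: taxable = 13,930.00 Cr − 4×960.00 Cr = 10,090.00 Cr
  720.00 Cr + 24.3% × (10,090.00 Cr − 8,000.00 Cr) = 720.00 Cr + 24.3% × 2,090.00 Cr = 1,227.87 Cr
Disability Insurance: 4% × 13,930.00 Cr = 557.20 Cr
Long-Term Care Levy: 2.8% × 13,930.00 Cr = 390.04 Cr
Total withheld: 1,227.87 Cr + 557.20 Cr + 390.04 Cr = 2,175.11 Cr
Net pay: 13,930.00 Cr − 2,175.11 Cr = 11,754.89 Cr

11,754.89 Cr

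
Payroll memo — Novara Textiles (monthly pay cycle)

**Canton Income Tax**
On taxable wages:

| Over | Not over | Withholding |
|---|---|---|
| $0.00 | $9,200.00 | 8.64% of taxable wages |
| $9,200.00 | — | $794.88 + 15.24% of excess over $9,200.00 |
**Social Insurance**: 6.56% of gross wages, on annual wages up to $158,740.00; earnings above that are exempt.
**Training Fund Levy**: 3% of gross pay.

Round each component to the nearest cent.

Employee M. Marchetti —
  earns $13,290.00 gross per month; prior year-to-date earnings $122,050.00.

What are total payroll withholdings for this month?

$2,688.72

Canton Income Tax: taxable = $13,290.00
  $794.88 + 15.24% × ($13,290.00 − $9,200.00) = $794.88 + 15.24% × $4,090.00 = $1,418.20
Social Insurance: 6.56% × $13,290.00 = $871.82
Training Fund Levy: 3% × $13,290.00 = $398.70
Total: $1,418.20 + $871.82 + $398.70 = $2,688.72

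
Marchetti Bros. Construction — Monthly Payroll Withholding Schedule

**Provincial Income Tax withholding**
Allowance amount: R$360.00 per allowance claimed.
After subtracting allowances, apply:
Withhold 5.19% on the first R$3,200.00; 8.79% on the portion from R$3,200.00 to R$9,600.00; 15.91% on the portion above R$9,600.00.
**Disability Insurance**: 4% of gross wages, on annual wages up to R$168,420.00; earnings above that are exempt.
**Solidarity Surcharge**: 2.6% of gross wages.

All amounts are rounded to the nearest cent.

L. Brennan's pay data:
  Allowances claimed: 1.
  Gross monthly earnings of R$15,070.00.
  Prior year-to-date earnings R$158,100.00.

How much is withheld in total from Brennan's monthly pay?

Provincial Income Tax: taxable = R$15,070.00 − 1×R$360.00 = R$14,710.00
  R$728.64 + 15.91% × (R$14,710.00 − R$9,600.00) = R$728.64 + 15.91% × R$5,110.00 = R$1,541.64
Disability Insurance: cap R$168,420.00 − YTD R$158,100.00 = R$10,320.00 subject; 4% × R$10,320.00 = R$412.80
Solidarity Surcharge: 2.6% × R$15,070.00 = R$391.82
Total: R$1,541.64 + R$412.80 + R$391.82 = R$2,346.26

R$2,346.26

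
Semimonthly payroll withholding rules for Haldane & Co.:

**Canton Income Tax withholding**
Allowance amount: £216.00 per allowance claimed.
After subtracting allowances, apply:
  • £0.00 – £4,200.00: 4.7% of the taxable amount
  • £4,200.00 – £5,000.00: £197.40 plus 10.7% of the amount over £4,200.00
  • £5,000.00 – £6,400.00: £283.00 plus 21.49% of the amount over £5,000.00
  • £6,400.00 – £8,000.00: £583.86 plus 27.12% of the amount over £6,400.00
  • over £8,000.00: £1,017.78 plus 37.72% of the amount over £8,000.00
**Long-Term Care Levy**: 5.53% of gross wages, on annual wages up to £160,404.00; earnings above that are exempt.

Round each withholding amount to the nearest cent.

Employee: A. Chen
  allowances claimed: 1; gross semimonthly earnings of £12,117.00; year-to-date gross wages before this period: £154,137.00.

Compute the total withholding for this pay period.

£2,835.81

Canton Income Tax: taxable = £12,117.00 − 1×£216.00 = £11,901.00
  £1,017.78 + 37.72% × (£11,901.00 − £8,000.00) = £1,017.78 + 37.72% × £3,901.00 = £2,489.24
Long-Term Care Levy: cap £160,404.00 − YTD £154,137.00 = £6,267.00 subject; 5.53% × £6,267.00 = £346.57
Total: £2,489.24 + £346.57 = £2,835.81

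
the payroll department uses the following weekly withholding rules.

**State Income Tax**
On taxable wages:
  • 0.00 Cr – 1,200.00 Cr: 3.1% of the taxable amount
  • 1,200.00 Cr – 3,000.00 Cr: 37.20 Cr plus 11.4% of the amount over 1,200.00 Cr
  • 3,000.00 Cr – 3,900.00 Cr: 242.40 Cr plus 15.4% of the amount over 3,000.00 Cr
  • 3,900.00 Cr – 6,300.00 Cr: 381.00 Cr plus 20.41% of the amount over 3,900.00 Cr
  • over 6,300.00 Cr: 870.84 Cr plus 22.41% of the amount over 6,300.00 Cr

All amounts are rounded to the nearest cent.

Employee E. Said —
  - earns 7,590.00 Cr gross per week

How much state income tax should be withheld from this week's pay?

State Income Tax: taxable = 7,590.00 Cr
  870.84 Cr + 22.41% × (7,590.00 Cr − 6,300.00 Cr) = 870.84 Cr + 22.41% × 1,290.00 Cr = 1,159.93 Cr

1,159.93 Cr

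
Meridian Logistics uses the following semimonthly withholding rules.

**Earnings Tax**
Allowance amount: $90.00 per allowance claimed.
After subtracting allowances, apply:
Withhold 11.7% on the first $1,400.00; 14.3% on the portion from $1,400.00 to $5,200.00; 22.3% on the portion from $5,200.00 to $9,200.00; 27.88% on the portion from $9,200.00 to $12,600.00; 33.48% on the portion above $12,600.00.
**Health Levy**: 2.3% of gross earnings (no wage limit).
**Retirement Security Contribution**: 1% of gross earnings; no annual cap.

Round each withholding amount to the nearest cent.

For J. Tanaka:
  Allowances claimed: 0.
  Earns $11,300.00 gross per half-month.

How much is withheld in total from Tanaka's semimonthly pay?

Earnings Tax: taxable = $11,300.00
  $1,599.20 + 27.88% × ($11,300.00 − $9,200.00) = $1,599.20 + 27.88% × $2,100.00 = $2,184.68
Health Levy: 2.3% × $11,300.00 = $259.90
Retirement Security Contribution: 1% × $11,300.00 = $113.00
Total: $2,184.68 + $259.90 + $113.00 = $2,557.58

$2,557.58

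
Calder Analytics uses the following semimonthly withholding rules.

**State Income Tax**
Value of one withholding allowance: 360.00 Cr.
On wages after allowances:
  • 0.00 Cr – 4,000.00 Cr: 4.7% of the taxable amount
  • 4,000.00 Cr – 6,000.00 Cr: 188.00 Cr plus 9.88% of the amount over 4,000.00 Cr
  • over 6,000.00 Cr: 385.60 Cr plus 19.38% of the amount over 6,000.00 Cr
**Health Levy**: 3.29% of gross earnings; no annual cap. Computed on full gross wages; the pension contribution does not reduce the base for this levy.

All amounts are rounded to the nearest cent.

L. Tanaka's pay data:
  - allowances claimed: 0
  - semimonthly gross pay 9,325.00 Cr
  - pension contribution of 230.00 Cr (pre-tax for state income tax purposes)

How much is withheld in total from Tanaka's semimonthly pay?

State Income Tax: taxable = 9,325.00 Cr − 230.00 Cr = 9,095.00 Cr
  385.60 Cr + 19.38% × (9,095.00 Cr − 6,000.00 Cr) = 385.60 Cr + 19.38% × 3,095.00 Cr = 985.41 Cr
Health Levy: 3.29% × 9,325.00 Cr = 306.79 Cr
Total: 985.41 Cr + 306.79 Cr = 1,292.20 Cr

1,292.20 Cr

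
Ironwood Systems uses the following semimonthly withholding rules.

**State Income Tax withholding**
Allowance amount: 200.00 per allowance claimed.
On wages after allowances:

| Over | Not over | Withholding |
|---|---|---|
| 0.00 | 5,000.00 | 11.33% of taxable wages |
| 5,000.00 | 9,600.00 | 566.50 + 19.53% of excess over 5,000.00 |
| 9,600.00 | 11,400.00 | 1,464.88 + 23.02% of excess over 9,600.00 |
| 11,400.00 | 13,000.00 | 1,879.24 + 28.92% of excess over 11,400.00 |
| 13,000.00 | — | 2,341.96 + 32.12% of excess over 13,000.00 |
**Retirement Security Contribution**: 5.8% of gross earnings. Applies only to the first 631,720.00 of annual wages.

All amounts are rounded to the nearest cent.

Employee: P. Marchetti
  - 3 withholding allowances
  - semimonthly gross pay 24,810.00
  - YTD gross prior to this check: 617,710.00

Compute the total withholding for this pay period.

State Income Tax: taxable = 24,810.00 − 3×200.00 = 24,210.00
  2,341.96 + 32.12% × (24,210.00 − 13,000.00) = 2,341.96 + 32.12% × 11,210.00 = 5,942.61
Retirement Security Contribution: cap 631,720.00 − YTD 617,710.00 = 14,010.00 subject; 5.8% × 14,010.00 = 812.58
Total: 5,942.61 + 812.58 = 6,755.19

6,755.19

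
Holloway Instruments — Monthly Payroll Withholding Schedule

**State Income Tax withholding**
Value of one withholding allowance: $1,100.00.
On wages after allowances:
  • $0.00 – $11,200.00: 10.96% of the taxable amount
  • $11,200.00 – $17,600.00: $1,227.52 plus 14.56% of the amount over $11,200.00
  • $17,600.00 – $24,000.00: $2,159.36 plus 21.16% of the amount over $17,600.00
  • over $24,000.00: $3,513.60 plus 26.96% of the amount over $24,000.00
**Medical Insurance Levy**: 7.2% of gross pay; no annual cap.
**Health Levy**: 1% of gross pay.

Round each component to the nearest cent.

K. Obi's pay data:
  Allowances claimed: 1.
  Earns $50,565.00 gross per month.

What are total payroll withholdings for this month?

State Income Tax: taxable = $50,565.00 − 1×$1,100.00 = $49,465.00
  $3,513.60 + 26.96% × ($49,465.00 − $24,000.00) = $3,513.60 + 26.96% × $25,465.00 = $10,378.96
Medical Insurance Levy: 7.2% × $50,565.00 = $3,640.68
Health Levy: 1% × $50,565.00 = $505.65
Total: $10,378.96 + $3,640.68 + $505.65 = $14,525.29

$14,525.29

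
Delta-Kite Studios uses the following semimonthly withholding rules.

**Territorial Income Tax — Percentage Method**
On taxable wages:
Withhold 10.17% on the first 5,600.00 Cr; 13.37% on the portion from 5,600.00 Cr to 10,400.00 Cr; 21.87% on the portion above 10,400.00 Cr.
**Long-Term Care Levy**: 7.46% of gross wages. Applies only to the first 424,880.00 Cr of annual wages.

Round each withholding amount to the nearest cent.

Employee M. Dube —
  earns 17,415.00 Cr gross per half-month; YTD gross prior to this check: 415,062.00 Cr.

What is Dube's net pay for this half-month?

13,937.12 Cr

Territorial Income Tax: taxable = 17,415.00 Cr
  1,211.28 Cr + 21.87% × (17,415.00 Cr − 10,400.00 Cr) = 1,211.28 Cr + 21.87% × 7,015.00 Cr = 2,745.46 Cr
Long-Term Care Levy: cap 424,880.00 Cr − YTD 415,062.00 Cr = 9,818.00 Cr subject; 7.46% × 9,818.00 Cr = 732.42 Cr
Total withheld: 2,745.46 Cr + 732.42 Cr = 3,477.88 Cr
Net pay: 17,415.00 Cr − 3,477.88 Cr = 13,937.12 Cr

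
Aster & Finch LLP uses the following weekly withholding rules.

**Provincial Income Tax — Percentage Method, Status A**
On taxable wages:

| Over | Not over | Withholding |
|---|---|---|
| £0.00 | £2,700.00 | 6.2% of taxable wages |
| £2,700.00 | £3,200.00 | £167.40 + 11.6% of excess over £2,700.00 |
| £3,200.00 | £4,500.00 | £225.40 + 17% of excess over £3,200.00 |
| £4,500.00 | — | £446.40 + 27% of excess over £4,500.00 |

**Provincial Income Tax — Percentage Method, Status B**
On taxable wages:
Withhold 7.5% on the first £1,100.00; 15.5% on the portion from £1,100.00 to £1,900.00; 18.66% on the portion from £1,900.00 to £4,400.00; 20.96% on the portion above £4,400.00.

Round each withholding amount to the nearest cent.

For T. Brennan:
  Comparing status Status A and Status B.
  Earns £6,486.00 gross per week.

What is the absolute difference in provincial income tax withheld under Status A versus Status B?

Provincial Income Tax (Status A): taxable = £6,486.00
  £446.40 + 27% × (£6,486.00 − £4,500.00) = £446.40 + 27% × £1,986.00 = £982.62
Provincial Income Tax (Status B): taxable = £6,486.00
  £673.00 + 20.96% × (£6,486.00 − £4,400.00) = £673.00 + 20.96% × £2,086.00 = £1,110.23
Difference: |£982.62 − £1,110.23| = £127.61 (higher under Status B)

£127.61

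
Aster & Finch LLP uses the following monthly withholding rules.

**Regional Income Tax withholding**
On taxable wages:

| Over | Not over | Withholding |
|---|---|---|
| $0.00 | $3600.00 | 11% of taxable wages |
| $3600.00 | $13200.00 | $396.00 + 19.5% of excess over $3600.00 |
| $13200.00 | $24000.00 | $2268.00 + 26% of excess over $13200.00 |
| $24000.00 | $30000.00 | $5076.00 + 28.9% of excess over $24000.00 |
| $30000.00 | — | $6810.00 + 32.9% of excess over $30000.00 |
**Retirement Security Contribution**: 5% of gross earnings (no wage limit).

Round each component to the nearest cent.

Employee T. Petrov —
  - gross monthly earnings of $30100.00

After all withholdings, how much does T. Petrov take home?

Regional Income Tax: taxable = $30100.00
  $6810.00 + 32.9% × ($30100.00 − $30000.00) = $6810.00 + 32.9% × $100.00 = $6842.90
Retirement Security Contribution: 5% × $30100.00 = $1505.00
Total withheld: $6842.90 + $1505.00 = $8347.90
Net pay: $30100.00 − $8347.90 = $21752.10

$21752.10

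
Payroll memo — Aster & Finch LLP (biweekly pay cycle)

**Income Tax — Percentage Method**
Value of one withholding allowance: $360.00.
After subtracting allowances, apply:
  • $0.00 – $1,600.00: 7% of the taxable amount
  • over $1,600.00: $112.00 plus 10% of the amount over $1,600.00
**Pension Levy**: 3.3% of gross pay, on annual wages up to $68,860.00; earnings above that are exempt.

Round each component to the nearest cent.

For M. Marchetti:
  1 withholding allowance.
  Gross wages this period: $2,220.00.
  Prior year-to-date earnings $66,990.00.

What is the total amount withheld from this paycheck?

$199.71

Income Tax: taxable = $2,220.00 − 1×$360.00 = $1,860.00
  $112.00 + 10% × ($1,860.00 − $1,600.00) = $112.00 + 10% × $260.00 = $138.00
Pension Levy: cap $68,860.00 − YTD $66,990.00 = $1,870.00 subject; 3.3% × $1,870.00 = $61.71
Total: $138.00 + $61.71 = $199.71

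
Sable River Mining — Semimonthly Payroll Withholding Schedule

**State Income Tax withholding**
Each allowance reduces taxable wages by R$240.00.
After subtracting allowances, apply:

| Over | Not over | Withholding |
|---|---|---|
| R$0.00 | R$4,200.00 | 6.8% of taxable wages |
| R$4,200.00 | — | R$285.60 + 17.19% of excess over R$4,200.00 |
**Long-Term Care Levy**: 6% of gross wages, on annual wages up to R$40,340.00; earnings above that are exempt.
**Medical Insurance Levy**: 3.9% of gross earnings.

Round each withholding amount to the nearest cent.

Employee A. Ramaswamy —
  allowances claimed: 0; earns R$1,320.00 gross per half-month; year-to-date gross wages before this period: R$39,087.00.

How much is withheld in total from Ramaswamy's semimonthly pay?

R$216.42

State Income Tax: taxable = R$1,320.00
  6.8% × R$1,320.00 = R$89.76
Long-Term Care Levy: cap R$40,340.00 − YTD R$39,087.00 = R$1,253.00 subject; 6% × R$1,253.00 = R$75.18
Medical Insurance Levy: 3.9% × R$1,320.00 = R$51.48
Total: R$89.76 + R$75.18 + R$51.48 = R$216.42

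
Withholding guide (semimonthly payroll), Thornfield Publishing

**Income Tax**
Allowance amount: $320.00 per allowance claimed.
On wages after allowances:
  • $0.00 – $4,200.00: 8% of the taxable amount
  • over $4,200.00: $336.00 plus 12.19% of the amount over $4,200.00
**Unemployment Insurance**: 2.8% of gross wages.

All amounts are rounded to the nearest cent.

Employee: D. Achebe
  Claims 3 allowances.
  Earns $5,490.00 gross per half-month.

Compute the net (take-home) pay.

$4,960.05

Income Tax: taxable = $5,490.00 − 3×$320.00 = $4,530.00
  $336.00 + 12.19% × ($4,530.00 − $4,200.00) = $336.00 + 12.19% × $330.00 = $376.23
Unemployment Insurance: 2.8% × $5,490.00 = $153.72
Total withheld: $376.23 + $153.72 = $529.95
Net pay: $5,490.00 − $529.95 = $4,960.05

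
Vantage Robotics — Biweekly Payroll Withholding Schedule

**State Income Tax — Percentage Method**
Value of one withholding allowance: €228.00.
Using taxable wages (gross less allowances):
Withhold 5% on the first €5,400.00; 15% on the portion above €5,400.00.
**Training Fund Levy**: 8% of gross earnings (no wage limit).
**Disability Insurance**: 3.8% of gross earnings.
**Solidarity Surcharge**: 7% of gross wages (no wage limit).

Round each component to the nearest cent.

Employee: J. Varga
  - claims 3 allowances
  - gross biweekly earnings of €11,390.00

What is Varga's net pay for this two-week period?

State Income Tax: taxable = €11,390.00 − 3×€228.00 = €10,706.00
  €270.00 + 15% × (€10,706.00 − €5,400.00) = €270.00 + 15% × €5,306.00 = €1,065.90
Training Fund Levy: 8% × €11,390.00 = €911.20
Disability Insurance: 3.8% × €11,390.00 = €432.82
Solidarity Surcharge: 7% × €11,390.00 = €797.30
Total withheld: €1,065.90 + €911.20 + €432.82 + €797.30 = €3,207.22
Net pay: €11,390.00 − €3,207.22 = €8,182.78

€8,182.78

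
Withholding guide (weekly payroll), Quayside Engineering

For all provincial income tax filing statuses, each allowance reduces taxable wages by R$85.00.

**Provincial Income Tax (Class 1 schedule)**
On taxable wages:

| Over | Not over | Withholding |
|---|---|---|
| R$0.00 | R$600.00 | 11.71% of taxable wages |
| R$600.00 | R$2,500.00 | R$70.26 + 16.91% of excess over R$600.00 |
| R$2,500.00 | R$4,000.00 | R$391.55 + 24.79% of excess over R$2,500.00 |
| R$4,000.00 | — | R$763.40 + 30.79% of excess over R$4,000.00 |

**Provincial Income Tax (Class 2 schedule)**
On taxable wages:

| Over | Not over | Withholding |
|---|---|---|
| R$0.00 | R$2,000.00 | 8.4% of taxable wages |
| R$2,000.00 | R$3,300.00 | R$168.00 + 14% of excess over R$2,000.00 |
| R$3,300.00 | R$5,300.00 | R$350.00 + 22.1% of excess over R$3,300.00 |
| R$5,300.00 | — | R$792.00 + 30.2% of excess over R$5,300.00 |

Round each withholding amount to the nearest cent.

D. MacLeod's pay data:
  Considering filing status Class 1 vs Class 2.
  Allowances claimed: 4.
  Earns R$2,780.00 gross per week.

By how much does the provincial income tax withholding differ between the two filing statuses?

R$151.80

Provincial Income Tax (Class 1): taxable = R$2,780.00 − 4×R$85.00 = R$2,440.00
  R$70.26 + 16.91% × (R$2,440.00 − R$600.00) = R$70.26 + 16.91% × R$1,840.00 = R$381.40
Provincial Income Tax (Class 2): taxable = R$2,780.00 − 4×R$85.00 = R$2,440.00
  R$168.00 + 14% × (R$2,440.00 − R$2,000.00) = R$168.00 + 14% × R$440.00 = R$229.60
Difference: |R$381.40 − R$229.60| = R$151.80 (higher under Class 1)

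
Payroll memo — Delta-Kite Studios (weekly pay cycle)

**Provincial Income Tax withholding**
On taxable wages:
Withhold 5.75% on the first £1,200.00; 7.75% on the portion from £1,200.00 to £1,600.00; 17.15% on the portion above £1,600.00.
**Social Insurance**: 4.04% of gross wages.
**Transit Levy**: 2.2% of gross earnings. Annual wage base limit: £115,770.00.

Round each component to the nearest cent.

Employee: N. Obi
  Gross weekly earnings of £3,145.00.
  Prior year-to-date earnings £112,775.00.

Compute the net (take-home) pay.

£2,587.08

Provincial Income Tax: taxable = £3,145.00
  £100.00 + 17.15% × (£3,145.00 − £1,600.00) = £100.00 + 17.15% × £1,545.00 = £364.97
Social Insurance: 4.04% × £3,145.00 = £127.06
Transit Levy: cap £115,770.00 − YTD £112,775.00 = £2,995.00 subject; 2.2% × £2,995.00 = £65.89
Total withheld: £364.97 + £127.06 + £65.89 = £557.92
Net pay: £3,145.00 − £557.92 = £2,587.08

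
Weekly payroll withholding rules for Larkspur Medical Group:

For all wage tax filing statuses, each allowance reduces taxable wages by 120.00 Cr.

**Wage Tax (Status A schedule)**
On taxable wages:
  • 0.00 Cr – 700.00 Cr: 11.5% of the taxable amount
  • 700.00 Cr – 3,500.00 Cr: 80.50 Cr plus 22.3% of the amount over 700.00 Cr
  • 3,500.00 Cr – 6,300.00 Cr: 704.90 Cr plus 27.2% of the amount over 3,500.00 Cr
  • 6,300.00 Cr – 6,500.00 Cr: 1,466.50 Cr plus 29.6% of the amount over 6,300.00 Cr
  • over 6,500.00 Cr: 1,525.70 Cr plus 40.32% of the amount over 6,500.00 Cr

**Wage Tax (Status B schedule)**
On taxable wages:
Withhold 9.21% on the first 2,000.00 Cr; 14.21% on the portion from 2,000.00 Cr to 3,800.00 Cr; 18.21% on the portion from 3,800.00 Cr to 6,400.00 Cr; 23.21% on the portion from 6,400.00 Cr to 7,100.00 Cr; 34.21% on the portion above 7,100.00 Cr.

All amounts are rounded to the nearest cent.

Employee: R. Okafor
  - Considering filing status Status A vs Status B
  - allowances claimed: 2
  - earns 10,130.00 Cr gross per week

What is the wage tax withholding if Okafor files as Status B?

2,030.37 Cr

Wage Tax (Status B): taxable = 10,130.00 Cr − 2×120.00 Cr = 9,890.00 Cr
  1,075.91 Cr + 34.21% × (9,890.00 Cr − 7,100.00 Cr) = 1,075.91 Cr + 34.21% × 2,790.00 Cr = 2,030.37 Cr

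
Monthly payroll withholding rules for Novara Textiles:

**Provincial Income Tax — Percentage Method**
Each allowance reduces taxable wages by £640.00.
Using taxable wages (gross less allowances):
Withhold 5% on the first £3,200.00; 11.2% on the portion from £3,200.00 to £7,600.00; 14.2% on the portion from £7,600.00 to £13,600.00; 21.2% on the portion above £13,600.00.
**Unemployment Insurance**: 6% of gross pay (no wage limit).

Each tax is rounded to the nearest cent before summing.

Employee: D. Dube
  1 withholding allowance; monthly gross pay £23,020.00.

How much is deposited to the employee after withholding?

£18,272.64

Provincial Income Tax: taxable = £23,020.00 − 1×£640.00 = £22,380.00
  £1,504.80 + 21.2% × (£22,380.00 − £13,600.00) = £1,504.80 + 21.2% × £8,780.00 = £3,366.16
Unemployment Insurance: 6% × £23,020.00 = £1,381.20
Total withheld: £3,366.16 + £1,381.20 = £4,747.36
Net pay: £23,020.00 − £4,747.36 = £18,272.64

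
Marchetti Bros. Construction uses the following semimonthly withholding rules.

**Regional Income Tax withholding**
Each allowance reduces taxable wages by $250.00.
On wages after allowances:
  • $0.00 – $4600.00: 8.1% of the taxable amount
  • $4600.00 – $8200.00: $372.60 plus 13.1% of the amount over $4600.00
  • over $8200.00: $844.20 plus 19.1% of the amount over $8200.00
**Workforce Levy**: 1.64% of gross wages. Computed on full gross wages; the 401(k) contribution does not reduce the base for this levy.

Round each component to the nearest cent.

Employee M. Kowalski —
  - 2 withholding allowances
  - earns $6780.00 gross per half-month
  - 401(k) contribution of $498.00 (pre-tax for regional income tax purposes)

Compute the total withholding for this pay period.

Regional Income Tax: taxable = $6780.00 − $498.00 − 2×$250.00 = $5782.00
  $372.60 + 13.1% × ($5782.00 − $4600.00) = $372.60 + 13.1% × $1182.00 = $527.44
Workforce Levy: 1.64% × $6780.00 = $111.19
Total: $527.44 + $111.19 = $638.63

$638.63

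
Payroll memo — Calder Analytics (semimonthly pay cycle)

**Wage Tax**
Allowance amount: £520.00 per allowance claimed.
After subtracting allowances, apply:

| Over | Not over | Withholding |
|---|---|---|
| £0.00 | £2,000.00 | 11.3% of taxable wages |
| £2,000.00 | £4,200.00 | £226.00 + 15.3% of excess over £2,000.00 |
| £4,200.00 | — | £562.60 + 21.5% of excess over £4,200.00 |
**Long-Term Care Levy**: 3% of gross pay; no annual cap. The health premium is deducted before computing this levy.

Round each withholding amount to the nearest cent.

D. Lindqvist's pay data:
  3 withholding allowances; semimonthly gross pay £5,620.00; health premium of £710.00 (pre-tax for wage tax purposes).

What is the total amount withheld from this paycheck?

Wage Tax: taxable = £5,620.00 − £710.00 − 3×£520.00 = £3,350.00
  £226.00 + 15.3% × (£3,350.00 − £2,000.00) = £226.00 + 15.3% × £1,350.00 = £432.55
Long-Term Care Levy: 3% × £4,910.00 = £147.30
Total: £432.55 + £147.30 = £579.85

£579.85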